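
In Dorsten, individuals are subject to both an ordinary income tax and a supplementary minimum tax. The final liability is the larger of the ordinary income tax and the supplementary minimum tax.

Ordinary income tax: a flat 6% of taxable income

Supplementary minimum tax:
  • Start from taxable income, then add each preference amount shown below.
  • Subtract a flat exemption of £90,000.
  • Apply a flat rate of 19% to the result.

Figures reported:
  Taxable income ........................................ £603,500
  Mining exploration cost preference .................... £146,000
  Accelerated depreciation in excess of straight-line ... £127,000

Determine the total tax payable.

Ordinary income tax:
  £603,500 × 6% = £36,210

Supplementary minimum tax:
  Adjusted income: £603,500 + £146,000 + £127,000 = £876,500
  Less exemption £90,000 → base £786,500
  £786,500 × 19% = £149,435

£149,435 > £36,210, so the supplementary minimum tax is the binding amount.

£149,435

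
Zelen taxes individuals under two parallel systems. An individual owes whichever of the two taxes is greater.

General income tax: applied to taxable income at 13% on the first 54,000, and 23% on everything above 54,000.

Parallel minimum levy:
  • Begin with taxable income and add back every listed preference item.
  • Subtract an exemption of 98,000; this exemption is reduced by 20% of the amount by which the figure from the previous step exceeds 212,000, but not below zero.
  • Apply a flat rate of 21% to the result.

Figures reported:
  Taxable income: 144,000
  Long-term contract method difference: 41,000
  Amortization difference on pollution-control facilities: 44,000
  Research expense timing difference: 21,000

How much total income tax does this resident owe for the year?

33,516

Parallel minimum levy:
  Adjusted income: 144,000 + 41,000 + 44,000 + 21,000 = 250,000
  Exemption: 98,000 − 20% × (250,000 − 212,000) = 98,000 − 7,600 = 90,400
  Base: 250,000 − 90,400 = 159,600
  159,600 × 21% = 33,516

General income tax:
  54,000 × 13% = 7,020
  90,000 × 23% = 20,700
  → 27,720

33,516 > 27,720, so the parallel minimum levy is the binding amount.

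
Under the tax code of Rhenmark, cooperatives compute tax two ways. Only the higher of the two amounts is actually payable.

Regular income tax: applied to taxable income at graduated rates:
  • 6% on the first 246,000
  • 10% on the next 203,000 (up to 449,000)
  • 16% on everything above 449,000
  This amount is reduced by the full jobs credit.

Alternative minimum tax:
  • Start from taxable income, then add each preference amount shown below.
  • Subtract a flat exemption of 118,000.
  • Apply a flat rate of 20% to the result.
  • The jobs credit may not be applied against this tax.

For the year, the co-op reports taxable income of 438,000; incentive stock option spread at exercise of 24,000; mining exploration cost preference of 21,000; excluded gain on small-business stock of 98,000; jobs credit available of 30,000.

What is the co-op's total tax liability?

92,600

Alternative minimum tax:
  Adjusted income: 438,000 + 24,000 + 21,000 + 98,000 = 581,000
  Less exemption 118,000 → base 463,000
  463,000 × 20% = 92,600

Regular income tax:
  246,000 × 6% = 14,760
  192,000 × 10% = 19,200
  → 33,960
  Less jobs credit 30,000 → 3,960

92,600 > 3,960, so the alternative minimum tax is the binding amount.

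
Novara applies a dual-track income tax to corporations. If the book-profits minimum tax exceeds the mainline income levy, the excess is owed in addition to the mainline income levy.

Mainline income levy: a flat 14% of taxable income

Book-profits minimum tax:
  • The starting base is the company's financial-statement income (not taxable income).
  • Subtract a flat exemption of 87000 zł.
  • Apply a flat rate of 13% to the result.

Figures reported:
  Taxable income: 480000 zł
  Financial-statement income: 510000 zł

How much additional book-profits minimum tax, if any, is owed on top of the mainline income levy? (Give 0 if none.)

0 zł

Mainline income levy:
  480000 zł × 14% = 67200 zł

Book-profits minimum tax:
  Base (financial-statement income): 510000 zł
  Less exemption 87000 zł → base 423000 zł
  423000 zł × 13% = 54990 zł

54990 zł ≤ 67200 zł, so no add-on is due.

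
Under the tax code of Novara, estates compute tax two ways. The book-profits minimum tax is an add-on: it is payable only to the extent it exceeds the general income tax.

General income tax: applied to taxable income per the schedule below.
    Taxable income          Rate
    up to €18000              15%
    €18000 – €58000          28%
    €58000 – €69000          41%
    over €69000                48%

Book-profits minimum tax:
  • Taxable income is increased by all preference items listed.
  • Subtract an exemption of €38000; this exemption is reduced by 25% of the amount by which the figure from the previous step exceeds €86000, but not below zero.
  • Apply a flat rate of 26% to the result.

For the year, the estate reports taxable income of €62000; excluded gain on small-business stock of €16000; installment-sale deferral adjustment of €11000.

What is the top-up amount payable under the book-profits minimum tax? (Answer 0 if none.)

€0

Book-profits minimum tax:
  Adjusted income: €62000 + €16000 + €11000 = €89000
  Exemption: €38000 − 25% × (€89000 − €86000) = €38000 − €750 = €37250
  Base: €89000 − €37250 = €51750
  €51750 × 26% = €13455

General income tax:
  €18000 × 15% = €2700
  €40000 × 28% = €11200
  €4000 × 41% = €1640
  → €15540

€13455 ≤ €15540, so no add-on is due.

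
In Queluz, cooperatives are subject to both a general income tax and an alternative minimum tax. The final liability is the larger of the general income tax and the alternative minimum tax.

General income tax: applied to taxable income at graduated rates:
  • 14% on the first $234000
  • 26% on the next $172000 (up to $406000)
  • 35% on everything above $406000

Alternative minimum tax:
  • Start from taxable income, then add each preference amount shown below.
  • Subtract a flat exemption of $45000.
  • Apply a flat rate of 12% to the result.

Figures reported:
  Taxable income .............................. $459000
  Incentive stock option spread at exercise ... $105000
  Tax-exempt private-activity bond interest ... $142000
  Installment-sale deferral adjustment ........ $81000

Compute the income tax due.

Alternative minimum tax:
  Adjusted income: $459000 + $105000 + $142000 + $81000 = $787000
  Less exemption $45000 → base $742000
  $742000 × 12% = $89040

General income tax:
  $234000 × 14% = $32760
  $172000 × 26% = $44720
  $53000 × 35% = $18550
  → $96030

$96030 > $89040, so the general income tax governs.

$96030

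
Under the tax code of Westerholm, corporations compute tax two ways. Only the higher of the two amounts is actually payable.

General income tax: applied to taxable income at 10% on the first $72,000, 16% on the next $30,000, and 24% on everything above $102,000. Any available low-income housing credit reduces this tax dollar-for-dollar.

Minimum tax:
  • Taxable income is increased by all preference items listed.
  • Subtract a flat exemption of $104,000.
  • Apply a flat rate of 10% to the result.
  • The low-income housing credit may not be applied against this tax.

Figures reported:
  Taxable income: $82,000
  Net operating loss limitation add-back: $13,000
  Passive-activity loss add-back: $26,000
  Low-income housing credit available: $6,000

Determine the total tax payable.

$2,800

General income tax:
  $72,000 × 10% = $7,200
  $10,000 × 16% = $1,600
  → $8,800
  Less low-income housing credit $6,000 → $2,800

Minimum tax:
  Adjusted income: $82,000 + $13,000 + $26,000 = $121,000
  Less exemption $104,000 → base $17,000
  $17,000 × 10% = $1,700

$2,800 > $1,700, so the general income tax governs.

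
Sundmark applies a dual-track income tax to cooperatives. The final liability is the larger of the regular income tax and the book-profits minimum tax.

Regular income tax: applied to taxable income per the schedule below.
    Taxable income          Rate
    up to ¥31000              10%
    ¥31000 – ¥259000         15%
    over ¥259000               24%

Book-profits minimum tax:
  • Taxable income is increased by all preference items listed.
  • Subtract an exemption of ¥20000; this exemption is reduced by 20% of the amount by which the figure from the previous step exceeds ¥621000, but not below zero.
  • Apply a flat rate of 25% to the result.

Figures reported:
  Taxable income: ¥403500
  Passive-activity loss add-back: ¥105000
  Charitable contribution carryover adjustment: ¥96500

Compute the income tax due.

Book-profits minimum tax:
  Adjusted income: ¥403500 + ¥105000 + ¥96500 = ¥605000
  Exemption: ¥605000 ≤ ¥621000, so full ¥20000 applies
  Base: ¥605000 − ¥20000 = ¥585000
  ¥585000 × 25% = ¥146250

Regular income tax:
  ¥31000 × 10% = ¥3100
  ¥228000 × 15% = ¥34200
  ¥144500 × 24% = ¥34680
  → ¥71980

¥146250 > ¥71980, so the book-profits minimum tax is the binding amount.

¥146250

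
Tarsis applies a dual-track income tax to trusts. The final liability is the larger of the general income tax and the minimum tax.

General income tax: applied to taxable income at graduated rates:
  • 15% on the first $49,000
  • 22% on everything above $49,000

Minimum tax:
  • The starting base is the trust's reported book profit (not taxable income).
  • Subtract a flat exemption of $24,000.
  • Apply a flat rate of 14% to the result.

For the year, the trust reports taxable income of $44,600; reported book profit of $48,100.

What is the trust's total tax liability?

$6,690

Minimum tax:
  Base (reported book profit): $48,100
  Less exemption $24,000 → base $24,100
  $24,100 × 14% = $3,374

General income tax:
  $44,600 × 15% = $6,690

$6,690 > $3,374, so the general income tax governs.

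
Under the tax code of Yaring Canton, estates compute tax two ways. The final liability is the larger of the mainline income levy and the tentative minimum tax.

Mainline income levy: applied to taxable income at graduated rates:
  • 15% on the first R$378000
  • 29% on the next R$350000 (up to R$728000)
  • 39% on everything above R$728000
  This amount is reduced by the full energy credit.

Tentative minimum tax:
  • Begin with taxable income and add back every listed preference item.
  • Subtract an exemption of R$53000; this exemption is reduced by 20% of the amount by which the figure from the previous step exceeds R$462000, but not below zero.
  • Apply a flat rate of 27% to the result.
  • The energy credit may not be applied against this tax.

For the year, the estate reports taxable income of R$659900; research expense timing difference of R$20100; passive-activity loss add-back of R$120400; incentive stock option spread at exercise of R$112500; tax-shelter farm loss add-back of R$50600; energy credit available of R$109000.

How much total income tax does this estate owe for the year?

R$260145

Mainline income levy:
  R$378000 × 15% = R$56700
  R$281900 × 29% = R$81751
  → R$138451
  Less energy credit R$109000 → R$29451

Tentative minimum tax:
  Adjusted income: R$659900 + R$20100 + R$120400 + R$112500 + R$50600 = R$963500
  Exemption: 20% × (R$963500 − R$462000) = R$100300 ≥ R$53000, so the exemption is fully phased out
  Base: R$963500 − R$0 = R$963500
  R$963500 × 27% = R$260145

R$260145 > R$29451, so the tentative minimum tax is the binding amount.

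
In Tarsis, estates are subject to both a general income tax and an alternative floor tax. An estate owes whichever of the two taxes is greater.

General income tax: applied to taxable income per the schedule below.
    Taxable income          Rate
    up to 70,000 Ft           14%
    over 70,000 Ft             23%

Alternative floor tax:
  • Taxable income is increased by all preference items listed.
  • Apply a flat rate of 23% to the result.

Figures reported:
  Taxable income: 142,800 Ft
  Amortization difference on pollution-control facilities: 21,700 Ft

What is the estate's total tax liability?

37,835 Ft

Alternative floor tax:
  Adjusted income: 142,800 Ft + 21,700 Ft = 164,500 Ft
  164,500 Ft × 23% = 37,835 Ft

General income tax:
  70,000 Ft × 14% = 9,800 Ft
  72,800 Ft × 23% = 16,744 Ft
  → 26,544 Ft

37,835 Ft > 26,544 Ft, so the alternative floor tax is the binding amount.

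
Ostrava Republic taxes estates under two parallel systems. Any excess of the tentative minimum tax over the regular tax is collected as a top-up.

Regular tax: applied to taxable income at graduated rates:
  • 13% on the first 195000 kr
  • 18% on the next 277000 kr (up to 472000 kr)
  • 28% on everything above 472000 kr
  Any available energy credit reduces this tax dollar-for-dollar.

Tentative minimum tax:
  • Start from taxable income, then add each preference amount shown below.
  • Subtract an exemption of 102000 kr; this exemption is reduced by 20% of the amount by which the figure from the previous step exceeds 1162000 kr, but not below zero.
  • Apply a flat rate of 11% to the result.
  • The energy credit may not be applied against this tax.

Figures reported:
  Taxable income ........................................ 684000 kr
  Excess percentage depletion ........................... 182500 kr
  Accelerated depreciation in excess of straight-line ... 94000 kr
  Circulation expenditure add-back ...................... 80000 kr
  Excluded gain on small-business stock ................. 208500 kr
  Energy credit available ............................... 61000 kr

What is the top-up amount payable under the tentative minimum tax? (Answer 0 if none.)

54514 kr

Regular tax:
  195000 kr × 13% = 25350 kr
  277000 kr × 18% = 49860 kr
  212000 kr × 28% = 59360 kr
  → 134570 kr
  Less energy credit 61000 kr → 73570 kr

Tentative minimum tax:
  Adjusted income: 684000 kr + 182500 kr + 94000 kr + 80000 kr + 208500 kr = 1249000 kr
  Exemption: 102000 kr − 20% × (1249000 kr − 1162000 kr) = 102000 kr − 17400 kr = 84600 kr
  Base: 1249000 kr − 84600 kr = 1164400 kr
  1164400 kr × 11% = 128084 kr

Excess of tentative minimum tax over regular tax: 128084 kr − 73570 kr = 54514 kr.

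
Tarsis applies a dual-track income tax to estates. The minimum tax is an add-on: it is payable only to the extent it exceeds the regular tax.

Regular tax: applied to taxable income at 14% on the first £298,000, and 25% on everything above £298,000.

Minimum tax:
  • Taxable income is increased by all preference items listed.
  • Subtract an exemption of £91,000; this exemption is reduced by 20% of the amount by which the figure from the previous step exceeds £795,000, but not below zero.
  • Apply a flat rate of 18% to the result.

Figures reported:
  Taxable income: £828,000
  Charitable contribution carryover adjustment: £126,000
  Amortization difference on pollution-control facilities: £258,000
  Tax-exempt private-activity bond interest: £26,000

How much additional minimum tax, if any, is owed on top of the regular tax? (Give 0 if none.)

Regular tax:
  £298,000 × 14% = £41,720
  £530,000 × 25% = £132,500
  → £174,220

Minimum tax:
  Adjusted income: £828,000 + £126,000 + £258,000 + £26,000 = £1,238,000
  Exemption: £91,000 − 20% × (£1,238,000 − £795,000) = £91,000 − £88,600 = £2,400
  Base: £1,238,000 − £2,400 = £1,235,600
  £1,235,600 × 18% = £222,408

Excess of minimum tax over regular tax: £222,408 − £174,220 = £48,188.

£48,188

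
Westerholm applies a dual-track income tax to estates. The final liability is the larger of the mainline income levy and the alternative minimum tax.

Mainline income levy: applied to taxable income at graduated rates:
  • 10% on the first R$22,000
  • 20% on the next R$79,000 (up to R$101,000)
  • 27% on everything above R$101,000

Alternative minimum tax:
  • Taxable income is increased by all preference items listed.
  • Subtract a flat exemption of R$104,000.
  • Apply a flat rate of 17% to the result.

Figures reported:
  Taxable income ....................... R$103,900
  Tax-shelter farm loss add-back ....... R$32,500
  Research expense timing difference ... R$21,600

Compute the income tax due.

R$18,783

Alternative minimum tax:
  Adjusted income: R$103,900 + R$32,500 + R$21,600 = R$158,000
  Less exemption R$104,000 → base R$54,000
  R$54,000 × 17% = R$9,180

Mainline income levy:
  R$22,000 × 10% = R$2,200
  R$79,000 × 20% = R$15,800
  R$2,900 × 27% = R$783
  → R$18,783

R$18,783 > R$9,180, so the mainline income levy governs.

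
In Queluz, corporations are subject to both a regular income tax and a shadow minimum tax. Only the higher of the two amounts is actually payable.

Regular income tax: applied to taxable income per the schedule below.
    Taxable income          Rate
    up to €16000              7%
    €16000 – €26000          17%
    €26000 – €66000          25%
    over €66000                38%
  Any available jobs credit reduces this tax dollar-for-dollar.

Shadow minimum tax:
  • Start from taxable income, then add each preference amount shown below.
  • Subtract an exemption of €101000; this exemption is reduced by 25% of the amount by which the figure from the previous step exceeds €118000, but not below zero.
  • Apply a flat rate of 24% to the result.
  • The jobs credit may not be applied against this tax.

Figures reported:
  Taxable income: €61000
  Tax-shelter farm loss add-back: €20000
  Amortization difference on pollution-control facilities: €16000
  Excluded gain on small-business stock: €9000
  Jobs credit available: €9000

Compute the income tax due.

€2570

Shadow minimum tax:
  Adjusted income: €61000 + €20000 + €16000 + €9000 = €106000
  Exemption: €106000 ≤ €118000, so full €101000 applies
  Base: €106000 − €101000 = €5000
  €5000 × 24% = €1200

Regular income tax:
  €16000 × 7% = €1120
  €10000 × 17% = €1700
  €35000 × 25% = €8750
  → €11570
  Less jobs credit €9000 → €2570

€2570 > €1200, so the regular income tax governs.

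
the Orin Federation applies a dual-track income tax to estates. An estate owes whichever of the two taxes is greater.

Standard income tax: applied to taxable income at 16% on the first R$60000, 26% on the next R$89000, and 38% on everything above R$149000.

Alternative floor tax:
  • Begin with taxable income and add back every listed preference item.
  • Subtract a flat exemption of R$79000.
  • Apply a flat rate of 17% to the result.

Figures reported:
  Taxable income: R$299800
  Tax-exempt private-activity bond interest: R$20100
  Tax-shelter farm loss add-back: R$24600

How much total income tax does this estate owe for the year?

R$90044

Standard income tax:
  R$60000 × 16% = R$9600
  R$89000 × 26% = R$23140
  R$150800 × 38% = R$57304
  → R$90044

Alternative floor tax:
  Adjusted income: R$299800 + R$20100 + R$24600 = R$344500
  Less exemption R$79000 → base R$265500
  R$265500 × 17% = R$45135

R$90044 > R$45135, so the standard income tax governs.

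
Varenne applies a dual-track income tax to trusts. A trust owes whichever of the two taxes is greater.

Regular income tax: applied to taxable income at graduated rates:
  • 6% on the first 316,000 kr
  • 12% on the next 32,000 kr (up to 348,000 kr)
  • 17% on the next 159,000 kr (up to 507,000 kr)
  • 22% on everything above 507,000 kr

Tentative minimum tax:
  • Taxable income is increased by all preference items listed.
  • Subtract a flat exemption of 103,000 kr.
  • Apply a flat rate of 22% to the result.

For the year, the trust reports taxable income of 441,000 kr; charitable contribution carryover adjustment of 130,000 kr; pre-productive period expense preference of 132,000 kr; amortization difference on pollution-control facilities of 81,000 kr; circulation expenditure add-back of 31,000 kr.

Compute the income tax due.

156,640 kr

Regular income tax:
  316,000 kr × 6% = 18,960 kr
  32,000 kr × 12% = 3,840 kr
  93,000 kr × 17% = 15,810 kr
  → 38,610 kr

Tentative minimum tax:
  Adjusted income: 441,000 kr + 130,000 kr + 132,000 kr + 81,000 kr + 31,000 kr = 815,000 kr
  Less exemption 103,000 kr → base 712,000 kr
  712,000 kr × 22% = 156,640 kr

156,640 kr > 38,610 kr, so the tentative minimum tax is the binding amount.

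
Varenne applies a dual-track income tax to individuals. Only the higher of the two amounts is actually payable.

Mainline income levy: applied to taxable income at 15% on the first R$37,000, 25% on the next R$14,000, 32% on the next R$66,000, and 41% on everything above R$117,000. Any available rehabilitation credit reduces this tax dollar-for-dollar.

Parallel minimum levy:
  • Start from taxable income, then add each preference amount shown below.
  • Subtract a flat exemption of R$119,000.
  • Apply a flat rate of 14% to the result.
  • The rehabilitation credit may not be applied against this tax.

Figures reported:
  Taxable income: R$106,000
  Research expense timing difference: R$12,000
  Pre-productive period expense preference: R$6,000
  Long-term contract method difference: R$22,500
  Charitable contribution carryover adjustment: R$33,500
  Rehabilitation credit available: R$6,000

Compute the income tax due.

Parallel minimum levy:
  Adjusted income: R$106,000 + R$12,000 + R$6,000 + R$22,500 + R$33,500 = R$180,000
  Less exemption R$119,000 → base R$61,000
  R$61,000 × 14% = R$8,540

Mainline income levy:
  R$37,000 × 15% = R$5,550
  R$14,000 × 25% = R$3,500
  R$55,000 × 32% = R$17,600
  → R$26,650
  Less rehabilitation credit R$6,000 → R$20,650

R$20,650 > R$8,540, so the mainline income levy governs.

R$20,650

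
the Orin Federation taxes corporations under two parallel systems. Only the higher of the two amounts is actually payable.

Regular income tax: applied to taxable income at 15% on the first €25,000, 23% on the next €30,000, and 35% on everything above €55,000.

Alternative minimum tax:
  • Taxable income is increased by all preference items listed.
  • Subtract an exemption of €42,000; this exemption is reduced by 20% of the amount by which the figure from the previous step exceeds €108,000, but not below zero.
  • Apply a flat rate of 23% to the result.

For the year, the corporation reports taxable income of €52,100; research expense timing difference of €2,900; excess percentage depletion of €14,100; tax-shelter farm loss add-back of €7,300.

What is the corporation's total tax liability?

Regular income tax:
  €25,000 × 15% = €3,750
  €27,100 × 23% = €6,233
  → €9,983

Alternative minimum tax:
  Adjusted income: €52,100 + €2,900 + €14,100 + €7,300 = €76,400
  Exemption: €76,400 ≤ €108,000, so full €42,000 applies
  Base: €76,400 − €42,000 = €34,400
  €34,400 × 23% = €7,912

€9,983 > €7,912, so the regular income tax governs.

€9,983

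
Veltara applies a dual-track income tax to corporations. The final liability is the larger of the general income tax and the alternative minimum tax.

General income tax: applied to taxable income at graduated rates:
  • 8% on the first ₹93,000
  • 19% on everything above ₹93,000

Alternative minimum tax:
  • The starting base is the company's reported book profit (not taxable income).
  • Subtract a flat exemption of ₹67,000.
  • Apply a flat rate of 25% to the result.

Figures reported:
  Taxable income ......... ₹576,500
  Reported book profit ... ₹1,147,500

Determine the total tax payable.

₹270,125

General income tax:
  ₹93,000 × 8% = ₹7,440
  ₹483,500 × 19% = ₹91,865
  → ₹99,305

Alternative minimum tax:
  Base (reported book profit): ₹1,147,500
  Less exemption ₹67,000 → base ₹1,080,500
  ₹1,080,500 × 25% = ₹270,125

₹270,125 > ₹99,305, so the alternative minimum tax is the binding amount.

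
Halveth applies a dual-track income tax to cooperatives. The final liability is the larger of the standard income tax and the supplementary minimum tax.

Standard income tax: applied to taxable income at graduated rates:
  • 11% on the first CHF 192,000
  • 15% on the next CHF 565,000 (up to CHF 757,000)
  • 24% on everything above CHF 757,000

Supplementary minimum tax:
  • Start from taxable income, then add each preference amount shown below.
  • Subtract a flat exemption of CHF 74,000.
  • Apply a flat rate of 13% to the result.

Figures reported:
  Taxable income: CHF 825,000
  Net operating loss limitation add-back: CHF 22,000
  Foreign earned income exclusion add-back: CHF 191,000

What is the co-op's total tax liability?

Supplementary minimum tax:
  Adjusted income: CHF 825,000 + CHF 22,000 + CHF 191,000 = CHF 1,038,000
  Less exemption CHF 74,000 → base CHF 964,000
  CHF 964,000 × 13% = CHF 125,320

Standard income tax:
  CHF 192,000 × 11% = CHF 21,120
  CHF 565,000 × 15% = CHF 84,750
  CHF 68,000 × 24% = CHF 16,320
  → CHF 122,190

CHF 125,320 > CHF 122,190, so the supplementary minimum tax is the binding amount.

CHF 125,320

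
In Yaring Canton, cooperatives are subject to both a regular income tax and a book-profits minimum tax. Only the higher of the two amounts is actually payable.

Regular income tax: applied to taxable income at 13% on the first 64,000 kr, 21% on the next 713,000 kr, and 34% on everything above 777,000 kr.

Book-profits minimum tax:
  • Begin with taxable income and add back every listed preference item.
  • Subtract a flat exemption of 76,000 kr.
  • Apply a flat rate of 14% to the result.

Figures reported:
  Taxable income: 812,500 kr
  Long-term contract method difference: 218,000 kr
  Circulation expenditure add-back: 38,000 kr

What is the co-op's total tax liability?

Book-profits minimum tax:
  Adjusted income: 812,500 kr + 218,000 kr + 38,000 kr = 1,068,500 kr
  Less exemption 76,000 kr → base 992,500 kr
  992,500 kr × 14% = 138,950 kr

Regular income tax:
  64,000 kr × 13% = 8,320 kr
  713,000 kr × 21% = 149,730 kr
  35,500 kr × 34% = 12,070 kr
  → 170,120 kr

170,120 kr > 138,950 kr, so the regular income tax governs.

170,120 kr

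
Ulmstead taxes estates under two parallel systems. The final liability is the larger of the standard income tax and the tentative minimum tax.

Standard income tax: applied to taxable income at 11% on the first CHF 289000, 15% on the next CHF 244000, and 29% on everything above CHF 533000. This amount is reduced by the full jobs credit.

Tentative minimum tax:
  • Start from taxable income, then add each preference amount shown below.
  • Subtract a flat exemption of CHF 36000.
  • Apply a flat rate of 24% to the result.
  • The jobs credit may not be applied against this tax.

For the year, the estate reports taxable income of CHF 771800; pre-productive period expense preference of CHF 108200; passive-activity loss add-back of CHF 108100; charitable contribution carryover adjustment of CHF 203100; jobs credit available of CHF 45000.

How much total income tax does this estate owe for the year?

Tentative minimum tax:
  Adjusted income: CHF 771800 + CHF 108200 + CHF 108100 + CHF 203100 = CHF 1191200
  Less exemption CHF 36000 → base CHF 1155200
  CHF 1155200 × 24% = CHF 277248

Standard income tax:
  CHF 289000 × 11% = CHF 31790
  CHF 244000 × 15% = CHF 36600
  CHF 238800 × 29% = CHF 69252
  → CHF 137642
  Less jobs credit CHF 45000 → CHF 92642

CHF 277248 > CHF 92642, so the tentative minimum tax is the binding amount.

CHF 277248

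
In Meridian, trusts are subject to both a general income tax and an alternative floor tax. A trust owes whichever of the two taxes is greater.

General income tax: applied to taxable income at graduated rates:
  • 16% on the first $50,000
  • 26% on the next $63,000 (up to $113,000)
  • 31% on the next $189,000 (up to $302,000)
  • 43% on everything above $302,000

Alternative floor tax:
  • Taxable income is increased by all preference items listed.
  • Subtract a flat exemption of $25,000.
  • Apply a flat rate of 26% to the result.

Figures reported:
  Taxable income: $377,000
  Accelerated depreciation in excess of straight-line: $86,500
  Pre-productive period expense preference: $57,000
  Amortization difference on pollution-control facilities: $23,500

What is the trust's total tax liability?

Alternative floor tax:
  Adjusted income: $377,000 + $86,500 + $57,000 + $23,500 = $544,000
  Less exemption $25,000 → base $519,000
  $519,000 × 26% = $134,940

General income tax:
  $50,000 × 16% = $8,000
  $63,000 × 26% = $16,380
  $189,000 × 31% = $58,590
  $75,000 × 43% = $32,250
  → $115,220

$134,940 > $115,220, so the alternative floor tax is the binding amount.

$134,940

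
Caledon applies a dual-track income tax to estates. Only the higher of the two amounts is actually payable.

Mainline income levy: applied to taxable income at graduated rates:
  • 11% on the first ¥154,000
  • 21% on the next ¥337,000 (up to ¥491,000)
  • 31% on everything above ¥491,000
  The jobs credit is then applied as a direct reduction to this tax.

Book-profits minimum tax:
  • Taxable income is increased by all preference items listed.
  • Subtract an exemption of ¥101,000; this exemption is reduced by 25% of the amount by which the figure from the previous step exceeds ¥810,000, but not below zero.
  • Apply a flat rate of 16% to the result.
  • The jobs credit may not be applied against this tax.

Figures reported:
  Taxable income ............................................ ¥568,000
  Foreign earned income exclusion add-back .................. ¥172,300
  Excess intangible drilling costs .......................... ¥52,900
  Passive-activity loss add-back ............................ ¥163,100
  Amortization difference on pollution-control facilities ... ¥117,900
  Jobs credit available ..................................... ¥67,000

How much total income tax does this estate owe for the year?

Mainline income levy:
  ¥154,000 × 11% = ¥16,940
  ¥337,000 × 21% = ¥70,770
  ¥77,000 × 31% = ¥23,870
  → ¥111,580
  Less jobs credit ¥67,000 → ¥44,580

Book-profits minimum tax:
  Adjusted income: ¥568,000 + ¥172,300 + ¥52,900 + ¥163,100 + ¥117,900 = ¥1,074,200
  Exemption: ¥101,000 − 25% × (¥1,074,200 − ¥810,000) = ¥101,000 − ¥66,050 = ¥34,950
  Base: ¥1,074,200 − ¥34,950 = ¥1,039,250
  ¥1,039,250 × 16% = ¥166,280

¥166,280 > ¥44,580, so the book-profits minimum tax is the binding amount.

¥166,280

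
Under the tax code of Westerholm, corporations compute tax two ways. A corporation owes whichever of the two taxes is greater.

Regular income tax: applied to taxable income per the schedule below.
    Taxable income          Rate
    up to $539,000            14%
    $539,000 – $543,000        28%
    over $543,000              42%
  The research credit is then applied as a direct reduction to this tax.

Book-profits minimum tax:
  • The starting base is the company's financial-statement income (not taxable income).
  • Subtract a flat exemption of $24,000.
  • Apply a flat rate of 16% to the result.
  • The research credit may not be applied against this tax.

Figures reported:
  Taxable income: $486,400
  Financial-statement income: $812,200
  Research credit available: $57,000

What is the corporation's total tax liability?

$126,112

Book-profits minimum tax:
  Base (financial-statement income): $812,200
  Less exemption $24,000 → base $788,200
  $788,200 × 16% = $126,112

Regular income tax:
  $486,400 × 14% = $68,096
  Less research credit $57,000 → $11,096

$126,112 > $11,096, so the book-profits minimum tax is the binding amount.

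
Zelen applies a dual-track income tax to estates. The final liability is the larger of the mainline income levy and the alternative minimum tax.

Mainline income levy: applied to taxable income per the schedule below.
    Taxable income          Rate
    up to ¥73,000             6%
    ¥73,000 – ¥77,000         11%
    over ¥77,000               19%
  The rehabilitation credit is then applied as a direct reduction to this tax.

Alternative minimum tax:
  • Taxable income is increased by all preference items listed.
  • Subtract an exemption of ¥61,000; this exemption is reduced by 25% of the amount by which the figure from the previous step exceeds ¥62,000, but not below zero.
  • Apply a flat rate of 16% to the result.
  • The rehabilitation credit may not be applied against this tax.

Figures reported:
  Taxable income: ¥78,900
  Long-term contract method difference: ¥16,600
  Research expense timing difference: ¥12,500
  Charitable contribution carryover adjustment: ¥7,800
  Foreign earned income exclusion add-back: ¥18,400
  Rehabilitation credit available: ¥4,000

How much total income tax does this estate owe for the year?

¥14,600

Mainline income levy:
  ¥73,000 × 6% = ¥4,380
  ¥4,000 × 11% = ¥440
  ¥1,900 × 19% = ¥361
  → ¥5,181
  Less rehabilitation credit ¥4,000 → ¥1,181

Alternative minimum tax:
  Adjusted income: ¥78,900 + ¥16,600 + ¥12,500 + ¥7,800 + ¥18,400 = ¥134,200
  Exemption: ¥61,000 − 25% × (¥134,200 − ¥62,000) = ¥61,000 − ¥18,050 = ¥42,950
  Base: ¥134,200 − ¥42,950 = ¥91,250
  ¥91,250 × 16% = ¥14,600

¥14,600 > ¥1,181, so the alternative minimum tax is the binding amount.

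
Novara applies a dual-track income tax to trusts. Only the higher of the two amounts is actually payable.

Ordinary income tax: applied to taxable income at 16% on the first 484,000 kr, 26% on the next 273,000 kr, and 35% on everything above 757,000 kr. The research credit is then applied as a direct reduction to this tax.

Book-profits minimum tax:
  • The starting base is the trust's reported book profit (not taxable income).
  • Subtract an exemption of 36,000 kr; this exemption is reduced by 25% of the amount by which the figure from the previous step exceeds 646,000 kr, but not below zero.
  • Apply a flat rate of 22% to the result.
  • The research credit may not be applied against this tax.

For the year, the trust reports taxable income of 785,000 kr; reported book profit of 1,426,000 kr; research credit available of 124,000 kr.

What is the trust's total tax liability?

Ordinary income tax:
  484,000 kr × 16% = 77,440 kr
  273,000 kr × 26% = 70,980 kr
  28,000 kr × 35% = 9,800 kr
  → 158,220 kr
  Less research credit 124,000 kr → 34,220 kr

Book-profits minimum tax:
  Base (reported book profit): 1,426,000 kr
  Exemption: 25% × (1,426,000 kr − 646,000 kr) = 195,000 kr ≥ 36,000 kr, so the exemption is fully phased out
  Base: 1,426,000 kr − 0 kr = 1,426,000 kr
  1,426,000 kr × 22% = 313,720 kr

313,720 kr > 34,220 kr, so the book-profits minimum tax is the binding amount.

313,720 kr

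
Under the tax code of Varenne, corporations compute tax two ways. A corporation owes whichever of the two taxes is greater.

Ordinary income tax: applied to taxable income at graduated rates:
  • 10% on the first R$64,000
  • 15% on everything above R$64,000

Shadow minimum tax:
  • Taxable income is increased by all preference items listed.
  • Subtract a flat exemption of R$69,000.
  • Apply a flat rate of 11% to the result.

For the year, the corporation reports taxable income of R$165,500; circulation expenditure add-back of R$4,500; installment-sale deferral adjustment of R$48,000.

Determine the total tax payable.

R$21,625

Shadow minimum tax:
  Adjusted income: R$165,500 + R$4,500 + R$48,000 = R$218,000
  Less exemption R$69,000 → base R$149,000
  R$149,000 × 11% = R$16,390

Ordinary income tax:
  R$64,000 × 10% = R$6,400
  R$101,500 × 15% = R$15,225
  → R$21,625

R$21,625 > R$16,390, so the ordinary income tax governs.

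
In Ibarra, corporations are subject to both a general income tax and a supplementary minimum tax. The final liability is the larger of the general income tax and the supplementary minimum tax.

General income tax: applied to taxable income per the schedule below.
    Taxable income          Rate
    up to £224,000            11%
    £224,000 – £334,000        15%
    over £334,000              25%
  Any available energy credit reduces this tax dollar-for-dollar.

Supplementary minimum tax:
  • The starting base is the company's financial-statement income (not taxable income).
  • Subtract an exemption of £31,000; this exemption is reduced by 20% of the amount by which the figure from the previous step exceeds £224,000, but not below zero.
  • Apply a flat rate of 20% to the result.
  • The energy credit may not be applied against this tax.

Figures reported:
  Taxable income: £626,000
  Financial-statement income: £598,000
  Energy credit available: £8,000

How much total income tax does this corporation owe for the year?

General income tax:
  £224,000 × 11% = £24,640
  £110,000 × 15% = £16,500
  £292,000 × 25% = £73,000
  → £114,140
  Less energy credit £8,000 → £106,140

Supplementary minimum tax:
  Base (financial-statement income): £598,000
  Exemption: 20% × (£598,000 − £224,000) = £74,800 ≥ £31,000, so the exemption is fully phased out
  Base: £598,000 − £0 = £598,000
  £598,000 × 20% = £119,600

£119,600 > £106,140, so the supplementary minimum tax is the binding amount.

£119,600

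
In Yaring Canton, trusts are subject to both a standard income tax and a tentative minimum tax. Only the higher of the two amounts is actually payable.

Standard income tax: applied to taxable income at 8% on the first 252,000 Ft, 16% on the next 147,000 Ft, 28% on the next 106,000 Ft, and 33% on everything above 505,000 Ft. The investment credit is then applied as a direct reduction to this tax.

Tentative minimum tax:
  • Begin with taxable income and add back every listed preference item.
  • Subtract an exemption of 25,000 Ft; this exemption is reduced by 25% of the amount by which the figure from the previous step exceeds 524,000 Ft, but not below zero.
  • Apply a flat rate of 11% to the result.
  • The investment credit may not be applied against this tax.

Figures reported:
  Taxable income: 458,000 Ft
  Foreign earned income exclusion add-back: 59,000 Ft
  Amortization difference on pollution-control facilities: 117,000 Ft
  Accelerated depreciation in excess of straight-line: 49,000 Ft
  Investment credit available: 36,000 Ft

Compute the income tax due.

75,130 Ft

Tentative minimum tax:
  Adjusted income: 458,000 Ft + 59,000 Ft + 117,000 Ft + 49,000 Ft = 683,000 Ft
  Exemption: 25% × (683,000 Ft − 524,000 Ft) = 39,750 Ft ≥ 25,000 Ft, so the exemption is fully phased out
  Base: 683,000 Ft − 0 Ft = 683,000 Ft
  683,000 Ft × 11% = 75,130 Ft

Standard income tax:
  252,000 Ft × 8% = 20,160 Ft
  147,000 Ft × 16% = 23,520 Ft
  59,000 Ft × 28% = 16,520 Ft
  → 60,200 Ft
  Less investment credit 36,000 Ft → 24,200 Ft

75,130 Ft > 24,200 Ft, so the tentative minimum tax is the binding amount.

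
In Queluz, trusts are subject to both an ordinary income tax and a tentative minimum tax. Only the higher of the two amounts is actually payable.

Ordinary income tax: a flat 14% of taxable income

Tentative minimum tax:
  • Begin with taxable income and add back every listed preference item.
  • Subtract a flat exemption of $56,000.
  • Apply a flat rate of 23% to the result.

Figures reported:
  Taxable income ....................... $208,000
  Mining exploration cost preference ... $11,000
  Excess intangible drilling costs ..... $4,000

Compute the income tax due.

$38,410

Ordinary income tax:
  $208,000 × 14% = $29,120

Tentative minimum tax:
  Adjusted income: $208,000 + $11,000 + $4,000 = $223,000
  Less exemption $56,000 → base $167,000
  $167,000 × 23% = $38,410

$38,410 > $29,120, so the tentative minimum tax is the binding amount.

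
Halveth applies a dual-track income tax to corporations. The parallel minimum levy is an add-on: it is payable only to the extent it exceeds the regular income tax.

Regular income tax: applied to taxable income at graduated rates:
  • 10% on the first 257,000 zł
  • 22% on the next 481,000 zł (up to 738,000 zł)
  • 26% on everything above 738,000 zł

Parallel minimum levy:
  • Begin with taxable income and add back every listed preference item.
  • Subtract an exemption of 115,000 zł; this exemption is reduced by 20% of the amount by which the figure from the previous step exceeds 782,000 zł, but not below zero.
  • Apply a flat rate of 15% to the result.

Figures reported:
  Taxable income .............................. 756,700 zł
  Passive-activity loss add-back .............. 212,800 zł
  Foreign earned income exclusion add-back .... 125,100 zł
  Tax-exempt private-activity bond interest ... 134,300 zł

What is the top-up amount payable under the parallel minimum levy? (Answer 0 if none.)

Parallel minimum levy:
  Adjusted income: 756,700 zł + 212,800 zł + 125,100 zł + 134,300 zł = 1,228,900 zł
  Exemption: 115,000 zł − 20% × (1,228,900 zł − 782,000 zł) = 115,000 zł − 89,380 zł = 25,620 zł
  Base: 1,228,900 zł − 25,620 zł = 1,203,280 zł
  1,203,280 zł × 15% = 180,492 zł

Regular income tax:
  257,000 zł × 10% = 25,700 zł
  481,000 zł × 22% = 105,820 zł
  18,700 zł × 26% = 4,862 zł
  → 136,382 zł

Excess of parallel minimum levy over regular income tax: 180,492 zł − 136,382 zł = 44,110 zł.

44,110 zł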